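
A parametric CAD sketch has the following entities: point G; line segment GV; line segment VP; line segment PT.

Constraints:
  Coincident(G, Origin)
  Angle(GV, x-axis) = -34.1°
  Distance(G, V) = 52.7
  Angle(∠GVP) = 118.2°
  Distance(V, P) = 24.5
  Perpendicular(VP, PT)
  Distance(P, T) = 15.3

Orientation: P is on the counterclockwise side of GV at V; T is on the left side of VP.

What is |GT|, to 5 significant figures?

58.401

G is at the origin; GV runs at -34.1° with length 52.7, so V = 52.7·(cos -34.1°, sin -34.1°) = (43.639, -29.546). ∠GVP = 118.2°, so VP runs at -34.1° + (180° − 118.2°) = 27.700° from the x-axis; with |VP| = 24.5, P = V + 24.5·(cos 27.700°, sin 27.700°) = (65.331, -18.157). The perpendicularity gives PT at right angles to VP; with |PT| = 15.3 on the left of VP, T = P + 15.3·(-0.46484, 0.88539) = (58.219, -4.6105). Then |GT| = |T − G| = 58.401.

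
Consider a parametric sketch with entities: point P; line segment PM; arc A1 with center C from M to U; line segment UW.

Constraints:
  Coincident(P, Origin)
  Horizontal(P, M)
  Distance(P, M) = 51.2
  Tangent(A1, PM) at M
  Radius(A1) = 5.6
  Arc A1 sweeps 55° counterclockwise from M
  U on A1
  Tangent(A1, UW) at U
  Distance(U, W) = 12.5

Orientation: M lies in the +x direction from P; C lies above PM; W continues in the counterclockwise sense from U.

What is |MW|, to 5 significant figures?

17.253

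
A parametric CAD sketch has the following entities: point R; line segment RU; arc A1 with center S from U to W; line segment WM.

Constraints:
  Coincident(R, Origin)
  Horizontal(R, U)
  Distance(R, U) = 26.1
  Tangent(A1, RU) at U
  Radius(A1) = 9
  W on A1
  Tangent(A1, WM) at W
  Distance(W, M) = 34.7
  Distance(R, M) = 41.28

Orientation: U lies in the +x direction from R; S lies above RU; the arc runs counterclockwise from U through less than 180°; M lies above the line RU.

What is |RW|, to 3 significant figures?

36.0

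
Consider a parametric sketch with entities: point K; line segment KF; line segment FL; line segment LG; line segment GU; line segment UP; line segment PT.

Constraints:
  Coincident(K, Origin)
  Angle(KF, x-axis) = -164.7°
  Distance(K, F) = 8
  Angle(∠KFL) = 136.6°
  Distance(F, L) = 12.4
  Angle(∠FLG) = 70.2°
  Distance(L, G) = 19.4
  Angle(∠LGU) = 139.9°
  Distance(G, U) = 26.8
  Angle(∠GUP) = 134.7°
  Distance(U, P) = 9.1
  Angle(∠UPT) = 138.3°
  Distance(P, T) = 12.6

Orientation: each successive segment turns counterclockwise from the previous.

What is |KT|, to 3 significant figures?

30.3

∠GUP = 134.7° gives UP at 73.9° from the x-axis; with |UP| = 9.1, P = (30.9, 5.00). ∠UPT = 138.3° gives PT at 116° from the x-axis; with |PT| = 12.6, T = (25.5, 16.4). Then |KT| = |T − K| = 30.3.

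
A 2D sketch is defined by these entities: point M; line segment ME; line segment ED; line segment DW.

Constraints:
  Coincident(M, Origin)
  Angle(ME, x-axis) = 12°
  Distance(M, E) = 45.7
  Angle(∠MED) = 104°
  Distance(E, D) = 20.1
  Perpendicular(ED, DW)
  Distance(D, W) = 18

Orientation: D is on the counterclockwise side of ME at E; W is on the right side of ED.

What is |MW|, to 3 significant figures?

69.7

∠MED = 104.0°, so ED runs at 12.0° + (180° − 104.0°) = 88.0° from the x-axis; with |ED| = 20.1, D = E + 20.1·(cos 88.0°, sin 88.0°) = (45.4, 29.6). ED is perpendicular to DW; with |DW| = 18.0 on the right of ED, W = D + 18.0·(0.999, -0.0349) = (63.4, 29.0). Then |MW| = |W − M| = 69.7.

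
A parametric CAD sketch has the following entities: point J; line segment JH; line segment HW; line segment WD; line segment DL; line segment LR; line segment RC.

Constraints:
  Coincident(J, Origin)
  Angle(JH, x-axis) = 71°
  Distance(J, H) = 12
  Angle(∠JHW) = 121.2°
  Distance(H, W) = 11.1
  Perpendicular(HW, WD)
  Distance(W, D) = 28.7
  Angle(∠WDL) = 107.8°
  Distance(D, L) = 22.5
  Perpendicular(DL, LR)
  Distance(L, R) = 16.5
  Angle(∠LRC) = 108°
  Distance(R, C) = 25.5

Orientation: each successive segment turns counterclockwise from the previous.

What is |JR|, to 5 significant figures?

13.265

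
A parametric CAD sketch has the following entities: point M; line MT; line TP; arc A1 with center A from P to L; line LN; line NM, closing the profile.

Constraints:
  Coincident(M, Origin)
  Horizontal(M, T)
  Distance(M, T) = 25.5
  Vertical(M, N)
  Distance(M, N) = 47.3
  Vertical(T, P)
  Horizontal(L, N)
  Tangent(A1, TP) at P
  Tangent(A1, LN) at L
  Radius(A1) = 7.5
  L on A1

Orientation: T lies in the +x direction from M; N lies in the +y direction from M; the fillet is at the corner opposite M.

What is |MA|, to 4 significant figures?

43.68

M is at the origin; M and T share the same y with |MT| = 25.5 and T on the +x side, so T = (25.50, 0.000). MN is vertical with |MN| = 47.3 and N on the +y side, so N = (0.000, 47.30). The virtual corner opposite M is at (25.50, 47.30). Tangency of A1 to TP means the radius AP is perpendicular to TP and tangency of A1 to LN means the radius AL is perpendicular to LN, with radius 7.5, so the center A sits 7.5 in from both sides at A = (18.00, 39.80). Then |MA| = |A − M| = 43.68.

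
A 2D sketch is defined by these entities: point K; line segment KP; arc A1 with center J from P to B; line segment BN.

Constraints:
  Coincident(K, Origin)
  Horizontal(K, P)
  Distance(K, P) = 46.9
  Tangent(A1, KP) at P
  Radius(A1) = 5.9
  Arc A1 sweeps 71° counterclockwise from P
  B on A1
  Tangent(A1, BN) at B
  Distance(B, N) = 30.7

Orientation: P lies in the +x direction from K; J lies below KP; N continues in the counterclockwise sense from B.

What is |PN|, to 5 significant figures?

36.496

On A1, P sits at bearing 90° from J; a 71° counterclockwise sweep puts B at bearing 161°, so B = J + 5.9·(cos 161°, sin 161°) = (41.321, -3.9791). The tangent condition forces JB to be normal to BN, so BN runs along (−sin 161°, cos 161°); with |BN| = 30.7, N = (31.326, -33.007). Then |PN| = |N − P| = 36.496.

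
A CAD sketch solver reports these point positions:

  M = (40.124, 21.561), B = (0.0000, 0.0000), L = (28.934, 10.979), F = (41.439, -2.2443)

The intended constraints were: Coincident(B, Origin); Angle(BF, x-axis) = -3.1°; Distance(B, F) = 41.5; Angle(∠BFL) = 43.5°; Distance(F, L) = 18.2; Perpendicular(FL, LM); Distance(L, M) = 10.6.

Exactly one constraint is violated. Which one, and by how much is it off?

Distance(L, M) = 10.6 — off by 4.80.

B = (0.00, 0.00) ✓; BF at -3.100° ✓; |BF| = 41.50 ✓; ∠BFL = 43.50° ✓; |FL| = 18.20 ✓; ∠(FL, LM) = 90.00° ✓; |LM| = 15.40 ✗.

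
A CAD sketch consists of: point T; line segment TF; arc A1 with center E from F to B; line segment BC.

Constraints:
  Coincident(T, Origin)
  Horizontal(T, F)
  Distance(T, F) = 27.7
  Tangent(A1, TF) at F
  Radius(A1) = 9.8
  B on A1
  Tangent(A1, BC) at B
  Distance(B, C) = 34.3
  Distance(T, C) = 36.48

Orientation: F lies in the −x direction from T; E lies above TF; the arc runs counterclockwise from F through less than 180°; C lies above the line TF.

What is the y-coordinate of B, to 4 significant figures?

5.485

T is at the origin; T and F share the same y with |TF| = 27.7 and F on the −x side, so F = (-27.70, 0.000). A1 meets TF tangentially, so EF is at right angles to TF, so E = F + (0, 9.8) = (-27.70, 9.800). Since EB ⟂ BC (tangency), |EC| = √(9.8² + 34.3²) = 35.67 regardless of where B sits on A1. So C lies on both circle(T, 36.48) and circle(E, 35.67); the above-TF intersection is C = (-3.799, 36.28). B is the foot of the tangent from C: B = (-18.90, 5.485).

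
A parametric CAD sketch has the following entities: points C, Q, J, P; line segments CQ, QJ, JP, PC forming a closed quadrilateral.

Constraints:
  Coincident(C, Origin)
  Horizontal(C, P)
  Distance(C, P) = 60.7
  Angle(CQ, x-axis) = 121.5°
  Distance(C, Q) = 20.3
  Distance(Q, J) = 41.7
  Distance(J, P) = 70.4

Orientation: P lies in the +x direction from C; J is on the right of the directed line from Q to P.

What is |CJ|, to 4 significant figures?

24.68

C is at the origin; CP is horizontal with |CP| = 60.7 and P in +x, so P = (60.7, 0). CQ runs at 121.5° with |CQ| = 20.3, so Q = (-10.61, 17.31). J is determined by |QJ| = 41.7 and |JP| = 70.4 together: it lies at the intersection of circle(Q, 41.7) and circle(P, 70.4). With |QP| = 73.38, the foot of the radical line on QP is 14.77 from Q and the perpendicular offset is √(41.7² − 14.77²) = 39.00. Taking the right-of-QP solution: J = (-5.457, -24.07).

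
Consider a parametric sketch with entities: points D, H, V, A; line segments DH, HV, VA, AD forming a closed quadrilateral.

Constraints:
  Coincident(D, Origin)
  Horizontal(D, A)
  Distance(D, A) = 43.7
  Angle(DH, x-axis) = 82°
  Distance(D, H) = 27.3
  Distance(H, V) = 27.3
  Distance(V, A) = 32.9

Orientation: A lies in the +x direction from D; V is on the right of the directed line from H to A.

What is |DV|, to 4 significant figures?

10.83

D is at the origin; D and A share the same y with |DA| = 43.7 and A in +x, so A = (43.7, 0). DH runs at 82.0° with |DH| = 27.3, so H = (3.799, 27.03). V is determined by |HV| = 27.3 and |VA| = 32.9 together: it lies at the intersection of circle(H, 27.3) and circle(A, 32.9). With |HA| = 48.20, the foot of the radical line on HA is 20.60 from H and the perpendicular offset is √(27.3² − 20.60²) = 17.91. Taking the right-of-HA solution: V = (10.81, 0.6489).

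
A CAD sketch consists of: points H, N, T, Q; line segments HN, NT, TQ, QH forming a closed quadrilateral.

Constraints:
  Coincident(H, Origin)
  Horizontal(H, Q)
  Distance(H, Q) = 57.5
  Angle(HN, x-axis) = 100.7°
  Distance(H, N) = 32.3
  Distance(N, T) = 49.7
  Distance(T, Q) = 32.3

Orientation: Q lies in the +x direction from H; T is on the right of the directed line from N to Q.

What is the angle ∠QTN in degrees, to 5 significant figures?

118.38°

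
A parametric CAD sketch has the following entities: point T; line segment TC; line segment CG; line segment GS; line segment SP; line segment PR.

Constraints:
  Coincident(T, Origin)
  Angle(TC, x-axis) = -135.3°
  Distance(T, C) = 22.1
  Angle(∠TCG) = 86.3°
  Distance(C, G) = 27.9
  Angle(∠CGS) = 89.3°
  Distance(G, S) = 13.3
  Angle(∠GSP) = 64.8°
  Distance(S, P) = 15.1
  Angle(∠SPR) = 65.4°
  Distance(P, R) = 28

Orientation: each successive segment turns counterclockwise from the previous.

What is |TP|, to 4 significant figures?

19.94

∠CGS = 89.3° gives GS at 49.10° from the x-axis; with |GS| = 13.3, S = (13.86, -24.02). ∠GSP = 64.8° gives SP at 164.3° from the x-axis; with |SP| = 15.1, P = (-0.6737, -19.93). Then |TP| = |P − T| = 19.94.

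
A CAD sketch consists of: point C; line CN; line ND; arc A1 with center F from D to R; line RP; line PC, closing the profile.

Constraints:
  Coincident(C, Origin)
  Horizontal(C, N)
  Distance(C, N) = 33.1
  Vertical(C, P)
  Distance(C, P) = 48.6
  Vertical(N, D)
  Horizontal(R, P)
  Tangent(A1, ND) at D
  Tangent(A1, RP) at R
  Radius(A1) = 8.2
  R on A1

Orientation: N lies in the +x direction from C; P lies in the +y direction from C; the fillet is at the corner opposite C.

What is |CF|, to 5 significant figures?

47.457

C is at the origin; CN is horizontal with |CN| = 33.1 and N on the +x side, so N = (33.100, 0.0000). C and P share the same x with |CP| = 48.6 and P on the +y side, so P = (0.0000, 48.600). The virtual corner opposite C is at (33.100, 48.600). Tangency of A1 to ND means the radius FD is perpendicular to ND and since A1 is tangent to RP there, FR ⟂ RP, with radius 8.2, so the center F sits 8.2 in from both sides at F = (24.900, 40.400). Then |CF| = |F − C| = 47.457.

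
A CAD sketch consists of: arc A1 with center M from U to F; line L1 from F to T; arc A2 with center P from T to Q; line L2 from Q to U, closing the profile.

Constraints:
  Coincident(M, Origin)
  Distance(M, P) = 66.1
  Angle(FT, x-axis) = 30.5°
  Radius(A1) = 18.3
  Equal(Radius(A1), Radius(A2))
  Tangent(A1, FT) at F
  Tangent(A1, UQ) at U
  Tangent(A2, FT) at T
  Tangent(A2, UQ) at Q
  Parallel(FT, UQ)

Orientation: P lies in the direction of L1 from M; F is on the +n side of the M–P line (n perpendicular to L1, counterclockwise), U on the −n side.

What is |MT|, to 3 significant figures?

68.6

The slot axis is L1's direction at 30.5°, so u = (cos 30.5°, sin 30.5°) = (0.862, 0.508) and n = (−sin 30.5°, cos 30.5°) = (-0.508, 0.862). M is at the origin and P lies 66.1 along u from M, so P = 66.1·u = (57.0, 33.5). Tangency of A1 to both parallel lines with radius 18.3 puts F and U at M ± 18.3·n: F = (-9.29, 15.8), U = (9.29, -15.8). Equal radii place T and Q the same way about P: T = P + 18.3·n = (47.7, 49.3), Q = P − 18.3·n = (66.2, 17.8). Then |MT| = |T − M| = 68.6.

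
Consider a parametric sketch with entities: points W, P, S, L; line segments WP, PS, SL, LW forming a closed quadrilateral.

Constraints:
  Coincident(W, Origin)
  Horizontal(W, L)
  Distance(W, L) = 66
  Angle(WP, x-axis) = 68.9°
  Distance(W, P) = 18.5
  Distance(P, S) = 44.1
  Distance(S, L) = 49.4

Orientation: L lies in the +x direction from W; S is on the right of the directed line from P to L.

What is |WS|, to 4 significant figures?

32.91

Checks: |PS| = 44.10 ✓; |SL| = 49.40 ✓.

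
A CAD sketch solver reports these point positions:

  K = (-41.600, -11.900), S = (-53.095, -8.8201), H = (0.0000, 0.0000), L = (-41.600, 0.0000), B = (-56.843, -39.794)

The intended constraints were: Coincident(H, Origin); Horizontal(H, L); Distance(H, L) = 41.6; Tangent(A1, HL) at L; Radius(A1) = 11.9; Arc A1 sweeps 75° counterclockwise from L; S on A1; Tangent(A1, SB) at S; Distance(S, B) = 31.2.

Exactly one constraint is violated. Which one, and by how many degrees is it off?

Tangent(A1, SB) at S — off by 8.10°.

H = (0.00, 0.00) ✓; H.y = 0.00, L.y = 0.00 ✓; |HL| = 41.60 ✓; ∠(KL, LH) = 90.00° ✓; |KL| = 11.90 ✓; bearing(K→S) − bearing(K→L) = 75.00° ✓; |KS| = 11.90 ✓; ∠(KS, SB) = 81.90° ✗; |SB| = 31.20 ✓.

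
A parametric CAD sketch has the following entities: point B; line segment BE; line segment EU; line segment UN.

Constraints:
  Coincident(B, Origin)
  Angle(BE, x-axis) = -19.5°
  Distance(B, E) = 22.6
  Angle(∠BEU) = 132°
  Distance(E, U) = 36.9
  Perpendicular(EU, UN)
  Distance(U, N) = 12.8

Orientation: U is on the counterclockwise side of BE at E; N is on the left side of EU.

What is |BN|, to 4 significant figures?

52.18

∠BEU = 132.0°, so EU runs at -19.5° + (180° − 132.0°) = 28.50° from the x-axis; with |EU| = 36.9, U = E + 36.9·(cos 28.50°, sin 28.50°) = (53.73, 10.06). EU is perpendicular to UN; with |UN| = 12.8 on the left of EU, N = U + 12.8·(-0.4772, 0.8788) = (47.62, 21.31). Then |BN| = |N − B| = 52.18.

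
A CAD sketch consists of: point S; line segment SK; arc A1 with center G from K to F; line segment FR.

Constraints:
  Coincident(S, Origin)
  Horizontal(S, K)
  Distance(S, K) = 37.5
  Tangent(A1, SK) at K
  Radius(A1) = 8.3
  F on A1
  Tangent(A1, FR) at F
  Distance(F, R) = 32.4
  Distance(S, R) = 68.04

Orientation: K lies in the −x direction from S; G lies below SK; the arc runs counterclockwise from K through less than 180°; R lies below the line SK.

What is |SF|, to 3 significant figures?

45.2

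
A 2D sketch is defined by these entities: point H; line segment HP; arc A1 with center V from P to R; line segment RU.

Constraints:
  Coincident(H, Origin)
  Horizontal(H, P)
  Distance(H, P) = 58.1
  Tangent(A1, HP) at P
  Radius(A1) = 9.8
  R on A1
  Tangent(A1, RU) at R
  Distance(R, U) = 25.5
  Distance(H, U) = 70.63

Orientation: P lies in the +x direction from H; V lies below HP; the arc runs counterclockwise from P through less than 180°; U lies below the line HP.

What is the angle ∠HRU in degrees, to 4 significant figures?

131.2°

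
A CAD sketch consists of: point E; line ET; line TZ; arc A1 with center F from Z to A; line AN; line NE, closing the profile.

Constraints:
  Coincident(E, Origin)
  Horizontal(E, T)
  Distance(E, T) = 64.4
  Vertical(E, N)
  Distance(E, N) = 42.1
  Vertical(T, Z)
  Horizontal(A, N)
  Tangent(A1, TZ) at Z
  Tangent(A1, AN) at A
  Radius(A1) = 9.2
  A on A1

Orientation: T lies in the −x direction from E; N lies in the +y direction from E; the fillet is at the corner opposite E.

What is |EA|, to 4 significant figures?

69.42

The virtual corner opposite E is at (-64.40, 42.10). Tangency of A1 to TZ means the radius FZ is perpendicular to TZ and A1 meets AN tangentially, so FA is at right angles to AN, with radius 9.2, so the center F sits 9.2 in from both sides at F = (-55.20, 32.90). That places the tangent points at Z = (-64.40, 32.90) on TZ and A = (-55.20, 42.10) on AN. Then |EA| = |A − E| = 69.42.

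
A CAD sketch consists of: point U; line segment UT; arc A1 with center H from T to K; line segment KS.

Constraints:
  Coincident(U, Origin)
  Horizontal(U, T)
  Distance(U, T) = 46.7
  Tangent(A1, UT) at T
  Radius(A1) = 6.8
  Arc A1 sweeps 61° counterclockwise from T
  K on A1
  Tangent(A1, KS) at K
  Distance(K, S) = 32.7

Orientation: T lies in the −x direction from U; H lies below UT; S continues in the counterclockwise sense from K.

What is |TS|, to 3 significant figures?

38.8

U is at the origin; UT is horizontal with |UT| = 46.7 and T on the −x side, so T = (-46.7, 0.00). Since A1 is tangent to UT there, HT ⟂ UT, so H = T + (0, -6.8) = (-46.7, -6.80). On A1, T sits at bearing 90° from H; a 61° counterclockwise sweep puts K at bearing 151°, so K = H + 6.8·(cos 151°, sin 151°) = (-52.6, -3.50). Since A1 is tangent to KS there, HK ⟂ KS, so KS runs along (−sin 151°, cos 151°); with |KS| = 32.7, S = (-68.5, -32.1). Then |TS| = |S − T| = 38.8.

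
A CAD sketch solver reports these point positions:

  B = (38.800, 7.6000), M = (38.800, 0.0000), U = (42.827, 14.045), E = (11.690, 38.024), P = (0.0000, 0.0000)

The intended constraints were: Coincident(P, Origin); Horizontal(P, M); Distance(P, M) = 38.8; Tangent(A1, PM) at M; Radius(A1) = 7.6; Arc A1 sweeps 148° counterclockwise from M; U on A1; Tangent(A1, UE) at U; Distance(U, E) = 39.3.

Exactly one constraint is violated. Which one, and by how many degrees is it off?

Tangent(A1, UE) at U — off by 5.60°.

P = (0.00, 0.00) ✓; P.y = 0.00, M.y = 0.00 ✓; |PM| = 38.80 ✓; ∠(BM, MP) = 90.00° ✓; |BM| = 7.600 ✓; bearing(B→U) − bearing(B→M) = 148.0° ✓; |BU| = 7.600 ✓; ∠(BU, UE) = 95.60° ✗; |UE| = 39.30 ✓.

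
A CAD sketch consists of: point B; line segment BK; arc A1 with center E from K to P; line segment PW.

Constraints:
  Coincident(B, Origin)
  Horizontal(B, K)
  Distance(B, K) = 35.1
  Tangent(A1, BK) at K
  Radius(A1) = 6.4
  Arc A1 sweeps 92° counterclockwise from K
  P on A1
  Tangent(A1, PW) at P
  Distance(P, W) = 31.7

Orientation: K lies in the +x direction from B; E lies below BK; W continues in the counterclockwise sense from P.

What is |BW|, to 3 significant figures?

48.5

B is at the origin; BK is horizontal with |BK| = 35.1 and K on the +x side, so K = (35.1, 0.00). Tangency of A1 to BK means the radius EK is perpendicular to BK, so E = K + (0, -6.4) = (35.1, -6.40). On A1, K sits at bearing 90° from E; a 92° counterclockwise sweep puts P at bearing 182°, so P = E + 6.4·(cos 182°, sin 182°) = (28.7, -6.62). Tangency of A1 to PW means the radius EP is perpendicular to PW, so PW runs along (−sin 182°, cos 182°); with |PW| = 31.7, W = (29.8, -38.3). Then |BW| = |W − B| = 48.5.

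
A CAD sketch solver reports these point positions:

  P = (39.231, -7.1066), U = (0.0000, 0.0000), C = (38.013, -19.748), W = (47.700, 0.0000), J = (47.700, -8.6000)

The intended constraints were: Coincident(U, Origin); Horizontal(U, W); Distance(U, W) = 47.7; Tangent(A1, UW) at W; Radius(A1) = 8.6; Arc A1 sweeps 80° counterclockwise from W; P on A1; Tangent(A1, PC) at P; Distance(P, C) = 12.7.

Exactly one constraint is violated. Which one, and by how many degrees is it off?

Tangent(A1, PC) at P — off by 4.50°.

U = (0.00, 0.00) ✓; U.y = 0.00, W.y = 0.00 ✓; |UW| = 47.70 ✓; ∠(JW, WU) = 90.00° ✓; |JW| = 8.600 ✓; bearing(J→P) − bearing(J→W) = 80.00° ✓; |JP| = 8.600 ✓; ∠(JP, PC) = 85.50° ✗; |PC| = 12.70 ✓.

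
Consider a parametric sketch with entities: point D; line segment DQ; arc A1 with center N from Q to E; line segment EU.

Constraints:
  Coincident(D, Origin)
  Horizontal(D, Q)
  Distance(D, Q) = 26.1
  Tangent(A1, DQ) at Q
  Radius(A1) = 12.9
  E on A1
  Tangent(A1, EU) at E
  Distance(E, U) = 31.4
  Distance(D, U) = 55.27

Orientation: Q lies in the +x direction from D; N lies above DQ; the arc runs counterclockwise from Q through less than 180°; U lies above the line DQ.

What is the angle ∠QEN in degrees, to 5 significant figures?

36.808°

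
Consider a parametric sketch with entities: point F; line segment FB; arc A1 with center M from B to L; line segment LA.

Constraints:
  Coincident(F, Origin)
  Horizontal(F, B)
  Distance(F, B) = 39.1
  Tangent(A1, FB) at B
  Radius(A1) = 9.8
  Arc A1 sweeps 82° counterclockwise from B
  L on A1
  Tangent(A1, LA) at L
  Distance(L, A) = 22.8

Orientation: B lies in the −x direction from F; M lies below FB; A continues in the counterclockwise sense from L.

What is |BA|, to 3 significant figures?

33.6

F is at the origin; F and B share the same y with |FB| = 39.1 and B on the −x side, so B = (-39.1, 0.00). The tangent condition forces MB to be normal to FB, so M = B + (0, -9.8) = (-39.1, -9.80). On A1, B sits at bearing 90° from M; an 82° counterclockwise sweep puts L at bearing 172°, so L = M + 9.8·(cos 172°, sin 172°) = (-48.8, -8.44). Tangency of A1 to LA means the radius ML is perpendicular to LA, so LA runs along (−sin 172°, cos 172°); with |LA| = 22.8, A = (-52.0, -31.0). Then |BA| = |A − B| = 33.6.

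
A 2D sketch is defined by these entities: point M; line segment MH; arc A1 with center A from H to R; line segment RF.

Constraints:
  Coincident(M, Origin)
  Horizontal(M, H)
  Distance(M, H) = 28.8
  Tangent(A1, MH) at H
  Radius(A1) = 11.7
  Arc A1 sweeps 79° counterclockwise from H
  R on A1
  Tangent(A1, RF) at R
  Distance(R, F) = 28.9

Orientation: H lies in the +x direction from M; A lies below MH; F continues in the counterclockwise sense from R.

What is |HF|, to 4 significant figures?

41.48

M is at the origin; M and H share the same y with |MH| = 28.8 and H on the +x side, so H = (28.80, 0.000). Tangency of A1 to MH means the radius AH is perpendicular to MH, so A = H + (0, -11.7) = (28.80, -11.70). On A1, H sits at bearing 90° from A; a 79° counterclockwise sweep puts R at bearing 169°, so R = A + 11.7·(cos 169°, sin 169°) = (17.31, -9.468). The tangent condition forces AR to be normal to RF, so RF runs along (−sin 169°, cos 169°); with |RF| = 28.9, F = (11.80, -37.84). Then |HF| = |F − H| = 41.48.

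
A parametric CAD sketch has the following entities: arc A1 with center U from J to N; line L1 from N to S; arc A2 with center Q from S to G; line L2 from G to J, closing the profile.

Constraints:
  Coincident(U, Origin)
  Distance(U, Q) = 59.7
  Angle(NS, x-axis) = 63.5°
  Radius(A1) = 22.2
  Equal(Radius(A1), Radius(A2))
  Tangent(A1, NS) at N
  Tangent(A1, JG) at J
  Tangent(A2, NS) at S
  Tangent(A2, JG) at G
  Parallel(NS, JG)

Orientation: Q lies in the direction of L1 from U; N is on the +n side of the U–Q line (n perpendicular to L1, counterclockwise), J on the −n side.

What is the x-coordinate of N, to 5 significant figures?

-19.868

U is at the origin and Q lies 59.7 along u from U, so Q = 59.7·u = (26.638, 53.428). Tangency of A1 to both parallel lines with radius 22.2 puts N and J at U ± 22.2·n: N = (-19.868, 9.9056), J = (19.868, -9.9056). So N.x = -19.868.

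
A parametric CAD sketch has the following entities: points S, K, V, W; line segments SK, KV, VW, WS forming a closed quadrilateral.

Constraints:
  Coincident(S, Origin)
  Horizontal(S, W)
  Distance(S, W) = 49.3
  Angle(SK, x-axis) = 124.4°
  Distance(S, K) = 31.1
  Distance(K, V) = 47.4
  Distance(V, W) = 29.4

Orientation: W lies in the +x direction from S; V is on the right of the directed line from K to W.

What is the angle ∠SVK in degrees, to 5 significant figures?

28.514°

S is at the origin; S and W share the same y with |SW| = 49.3 and W in +x, so W = (49.3, 0). SK runs at 124.4° with |SK| = 31.1, so K = (-17.570, 25.661). V is determined by |KV| = 47.4 and |VW| = 29.4 together: it lies at the intersection of circle(K, 47.4) and circle(W, 29.4). With |KW| = 71.625, the foot of the radical line on KW is 45.463 from K and the perpendicular offset is √(47.4² − 45.463²) = 13.413. Taking the right-of-KW solution: V = (20.069, -3.1490).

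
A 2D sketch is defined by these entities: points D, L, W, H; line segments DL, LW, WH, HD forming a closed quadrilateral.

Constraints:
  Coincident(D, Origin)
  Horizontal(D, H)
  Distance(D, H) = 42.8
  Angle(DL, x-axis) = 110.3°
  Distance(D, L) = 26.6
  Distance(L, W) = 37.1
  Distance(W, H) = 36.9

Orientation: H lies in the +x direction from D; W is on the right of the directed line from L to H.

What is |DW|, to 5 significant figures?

10.916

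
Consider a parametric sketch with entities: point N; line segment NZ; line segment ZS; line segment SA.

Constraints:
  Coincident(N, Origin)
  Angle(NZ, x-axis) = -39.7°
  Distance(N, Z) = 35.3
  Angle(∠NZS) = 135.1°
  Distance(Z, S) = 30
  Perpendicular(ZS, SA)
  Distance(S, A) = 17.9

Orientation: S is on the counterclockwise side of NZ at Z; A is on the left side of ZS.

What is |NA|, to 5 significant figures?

55.450

∠NZS = 135.1°, so ZS runs at -39.7° + (180° − 135.1°) = 5.2000° from the x-axis; with |ZS| = 30.0, S = Z + 30.0·(cos 5.2000°, sin 5.2000°) = (57.036, -19.830). ZS ⟂ SA; with |SA| = 17.9 on the left of ZS, A = S + 17.9·(-0.090633, 0.99588) = (55.414, -2.0032). Then |NA| = |A − N| = 55.450.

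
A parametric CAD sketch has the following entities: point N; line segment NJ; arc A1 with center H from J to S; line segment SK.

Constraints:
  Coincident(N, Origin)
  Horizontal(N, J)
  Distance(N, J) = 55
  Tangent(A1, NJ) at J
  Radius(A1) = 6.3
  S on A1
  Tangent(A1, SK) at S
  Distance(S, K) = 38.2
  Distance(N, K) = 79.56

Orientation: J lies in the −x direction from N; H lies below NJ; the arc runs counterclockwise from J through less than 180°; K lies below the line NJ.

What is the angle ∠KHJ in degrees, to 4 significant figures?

162.2°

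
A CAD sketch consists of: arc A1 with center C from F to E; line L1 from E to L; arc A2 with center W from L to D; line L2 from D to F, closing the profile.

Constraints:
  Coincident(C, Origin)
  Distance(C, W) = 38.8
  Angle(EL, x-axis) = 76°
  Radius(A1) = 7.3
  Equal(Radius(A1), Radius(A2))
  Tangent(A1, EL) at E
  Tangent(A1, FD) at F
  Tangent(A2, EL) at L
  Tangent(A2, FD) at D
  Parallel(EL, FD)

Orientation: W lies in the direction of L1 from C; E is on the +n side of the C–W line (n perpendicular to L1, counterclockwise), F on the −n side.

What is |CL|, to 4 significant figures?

39.48

The slot axis is L1's direction at 76.0°, so u = (cos 76.0°, sin 76.0°) = (0.2419, 0.9703) and n = (−sin 76.0°, cos 76.0°) = (-0.9703, 0.2419). C is at the origin and W lies 38.8 along u from C, so W = 38.8·u = (9.387, 37.65). Tangency of A1 to both parallel lines with radius 7.3 puts E and F at C ± 7.3·n: E = (-7.083, 1.766), F = (7.083, -1.766). Equal radii place L and D the same way about W: L = W + 7.3·n = (2.303, 39.41), D = W − 7.3·n = (16.47, 35.88). Then |CL| = |L − C| = 39.48.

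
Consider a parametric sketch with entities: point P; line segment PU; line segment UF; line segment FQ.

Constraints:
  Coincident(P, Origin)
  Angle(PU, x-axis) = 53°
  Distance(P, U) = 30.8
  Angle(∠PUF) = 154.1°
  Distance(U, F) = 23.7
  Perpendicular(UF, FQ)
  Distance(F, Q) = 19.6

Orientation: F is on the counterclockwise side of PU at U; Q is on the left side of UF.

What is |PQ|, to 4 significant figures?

51.77

P is at the origin; PU runs at 53.0° with length 30.8, so U = 30.8·(cos 53.0°, sin 53.0°) = (18.54, 24.60). ∠PUF = 154.1°, so UF runs at 53.0° + (180° − 154.1°) = 78.90° from the x-axis; with |UF| = 23.7, F = U + 23.7·(cos 78.90°, sin 78.90°) = (23.10, 47.85). UF is perpendicular to FQ; with |FQ| = 19.6 on the left of UF, Q = F + 19.6·(-0.9813, 0.1925) = (3.865, 51.63). Then |PQ| = |Q − P| = 51.77.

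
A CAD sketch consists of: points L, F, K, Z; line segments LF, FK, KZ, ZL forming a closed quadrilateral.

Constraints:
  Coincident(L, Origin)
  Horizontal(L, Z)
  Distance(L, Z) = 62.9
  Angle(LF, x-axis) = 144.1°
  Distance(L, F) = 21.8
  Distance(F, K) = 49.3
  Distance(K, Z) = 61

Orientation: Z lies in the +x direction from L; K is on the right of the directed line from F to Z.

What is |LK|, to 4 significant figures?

30.05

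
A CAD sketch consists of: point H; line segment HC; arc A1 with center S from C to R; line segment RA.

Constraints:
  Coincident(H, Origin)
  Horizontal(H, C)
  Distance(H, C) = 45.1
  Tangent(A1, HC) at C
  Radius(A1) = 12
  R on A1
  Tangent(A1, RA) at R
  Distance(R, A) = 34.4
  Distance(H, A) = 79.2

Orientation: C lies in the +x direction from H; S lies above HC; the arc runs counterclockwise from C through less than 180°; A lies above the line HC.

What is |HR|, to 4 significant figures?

56.89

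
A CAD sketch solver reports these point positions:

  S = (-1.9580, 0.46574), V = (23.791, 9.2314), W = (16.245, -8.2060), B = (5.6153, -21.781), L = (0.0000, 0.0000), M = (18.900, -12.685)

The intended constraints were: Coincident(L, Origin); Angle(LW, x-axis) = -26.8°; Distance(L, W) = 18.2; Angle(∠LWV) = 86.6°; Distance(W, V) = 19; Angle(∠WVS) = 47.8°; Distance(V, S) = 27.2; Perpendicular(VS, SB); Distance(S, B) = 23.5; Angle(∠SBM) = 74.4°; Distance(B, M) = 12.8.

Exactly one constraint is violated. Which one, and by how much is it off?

Distance(B, M) = 12.8 — off by 3.30.

L = (0.00, 0.00) ✓; LW at -26.80° ✓; |LW| = 18.20 ✓; ∠LWV = 86.60° ✓; |WV| = 19.00 ✓; ∠WVS = 47.80° ✓; |VS| = 27.20 ✓; ∠(VS, SB) = 90.00° ✓; |SB| = 23.50 ✓; ∠SBM = 74.40° ✓; |BM| = 16.10 ✗.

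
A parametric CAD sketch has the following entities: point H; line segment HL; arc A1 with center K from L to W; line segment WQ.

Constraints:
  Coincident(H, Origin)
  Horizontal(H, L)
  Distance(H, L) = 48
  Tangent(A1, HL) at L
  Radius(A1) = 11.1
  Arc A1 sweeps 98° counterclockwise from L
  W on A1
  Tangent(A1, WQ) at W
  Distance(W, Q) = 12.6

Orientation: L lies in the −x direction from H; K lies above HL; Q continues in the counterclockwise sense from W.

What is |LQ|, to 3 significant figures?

26.8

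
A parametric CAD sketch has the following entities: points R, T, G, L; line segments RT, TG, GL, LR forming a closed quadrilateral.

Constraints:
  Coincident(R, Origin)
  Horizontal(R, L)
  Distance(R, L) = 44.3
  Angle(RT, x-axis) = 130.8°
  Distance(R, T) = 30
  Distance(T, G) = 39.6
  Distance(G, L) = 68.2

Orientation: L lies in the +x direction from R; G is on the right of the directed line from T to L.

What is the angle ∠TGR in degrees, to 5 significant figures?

49.152°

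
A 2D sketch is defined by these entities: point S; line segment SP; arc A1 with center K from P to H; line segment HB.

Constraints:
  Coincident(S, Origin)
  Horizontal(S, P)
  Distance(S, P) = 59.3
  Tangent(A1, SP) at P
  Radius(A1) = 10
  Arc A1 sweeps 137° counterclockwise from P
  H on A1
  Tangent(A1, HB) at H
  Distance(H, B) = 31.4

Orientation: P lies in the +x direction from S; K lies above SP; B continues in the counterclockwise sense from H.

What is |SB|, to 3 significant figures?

58.0

On A1, P sits at bearing -90° from K; a 137° counterclockwise sweep puts H at bearing 47°, so H = K + 10.0·(cos 47°, sin 47°) = (66.1, 17.3). Tangency of A1 to HB means the radius KH is perpendicular to HB, so HB runs along (−sin 47°, cos 47°); with |HB| = 31.4, B = (43.2, 38.7). Then |SB| = |B − S| = 58.0.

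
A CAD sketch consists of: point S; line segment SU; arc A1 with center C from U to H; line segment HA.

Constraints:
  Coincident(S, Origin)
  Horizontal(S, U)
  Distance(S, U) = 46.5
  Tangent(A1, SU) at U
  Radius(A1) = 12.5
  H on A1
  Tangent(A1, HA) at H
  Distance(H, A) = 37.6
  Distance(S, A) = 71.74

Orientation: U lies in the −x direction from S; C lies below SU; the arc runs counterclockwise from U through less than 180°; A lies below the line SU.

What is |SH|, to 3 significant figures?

60.6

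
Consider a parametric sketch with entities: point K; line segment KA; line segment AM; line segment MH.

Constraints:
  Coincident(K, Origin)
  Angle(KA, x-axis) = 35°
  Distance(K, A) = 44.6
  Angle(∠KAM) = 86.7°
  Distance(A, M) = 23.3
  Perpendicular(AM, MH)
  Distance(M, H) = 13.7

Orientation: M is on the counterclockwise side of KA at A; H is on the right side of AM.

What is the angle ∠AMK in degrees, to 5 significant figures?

65.032°

K is at the origin; KA runs at 35.0° with length 44.6, so A = 44.6·(cos 35.0°, sin 35.0°) = (36.534, 25.582). ∠KAM = 86.7°, so AM runs at 35.0° + (180° − 86.7°) = 128.30° from the x-axis; with |AM| = 23.3, M = A + 23.3·(cos 128.30°, sin 128.30°) = (22.093, 43.867). Then cos ∠AMK = MA·MK / (|MA||MK|), giving 65.032°.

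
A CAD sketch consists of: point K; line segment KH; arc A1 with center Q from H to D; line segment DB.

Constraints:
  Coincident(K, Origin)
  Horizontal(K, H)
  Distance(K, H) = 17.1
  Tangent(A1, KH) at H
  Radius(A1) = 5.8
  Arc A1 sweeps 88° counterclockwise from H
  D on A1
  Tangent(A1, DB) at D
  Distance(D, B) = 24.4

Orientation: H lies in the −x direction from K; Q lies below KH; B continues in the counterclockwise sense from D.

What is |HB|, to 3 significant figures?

30.7

On A1, H sits at bearing 90° from Q; an 88° counterclockwise sweep puts D at bearing 178°, so D = Q + 5.8·(cos 178°, sin 178°) = (-22.9, -5.60). The tangent condition forces QD to be normal to DB, so DB runs along (−sin 178°, cos 178°); with |DB| = 24.4, B = (-23.7, -30.0). Then |HB| = |B − H| = 30.7.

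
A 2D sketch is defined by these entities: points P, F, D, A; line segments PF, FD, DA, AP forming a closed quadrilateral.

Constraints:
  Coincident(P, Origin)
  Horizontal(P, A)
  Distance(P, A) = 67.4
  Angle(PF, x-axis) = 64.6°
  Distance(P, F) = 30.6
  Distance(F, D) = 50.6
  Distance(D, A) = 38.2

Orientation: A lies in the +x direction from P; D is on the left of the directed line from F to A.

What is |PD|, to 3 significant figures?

73.2

Checks: |PA| = 67.40 ✓; |PF| = 30.60 ✓; |FD| = 50.60 ✓; |DA| = 38.20 ✓.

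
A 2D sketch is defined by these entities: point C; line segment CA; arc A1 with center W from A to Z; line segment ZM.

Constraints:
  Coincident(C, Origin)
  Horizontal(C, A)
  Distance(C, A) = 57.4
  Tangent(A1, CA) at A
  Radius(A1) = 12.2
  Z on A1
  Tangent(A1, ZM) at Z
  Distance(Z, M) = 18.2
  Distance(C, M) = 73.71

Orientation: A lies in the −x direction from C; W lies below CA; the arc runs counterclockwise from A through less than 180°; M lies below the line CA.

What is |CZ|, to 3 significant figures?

70.9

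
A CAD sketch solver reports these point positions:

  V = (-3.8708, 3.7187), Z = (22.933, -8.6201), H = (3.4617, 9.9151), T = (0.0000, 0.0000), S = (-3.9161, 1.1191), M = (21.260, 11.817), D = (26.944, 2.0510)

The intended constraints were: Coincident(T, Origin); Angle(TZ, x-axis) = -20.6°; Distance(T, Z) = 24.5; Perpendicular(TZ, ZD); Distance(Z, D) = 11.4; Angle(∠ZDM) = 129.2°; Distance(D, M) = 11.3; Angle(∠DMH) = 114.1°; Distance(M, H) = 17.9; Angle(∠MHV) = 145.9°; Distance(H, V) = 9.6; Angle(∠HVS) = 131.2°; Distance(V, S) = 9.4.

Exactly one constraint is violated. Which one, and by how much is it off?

Distance(V, S) = 9.4 — off by 6.80.

T = (0.00, 0.00) ✓; TZ at -20.60° ✓; |TZ| = 24.50 ✓; ∠(TZ, ZD) = 90.00° ✓; |ZD| = 11.40 ✓; ∠ZDM = 129.2° ✓; |DM| = 11.30 ✓; ∠DMH = 114.1° ✓; |MH| = 17.90 ✓; ∠MHV = 145.9° ✓; |HV| = 9.600 ✓; ∠HVS = 131.2° ✓; |VS| = 2.600 ✗.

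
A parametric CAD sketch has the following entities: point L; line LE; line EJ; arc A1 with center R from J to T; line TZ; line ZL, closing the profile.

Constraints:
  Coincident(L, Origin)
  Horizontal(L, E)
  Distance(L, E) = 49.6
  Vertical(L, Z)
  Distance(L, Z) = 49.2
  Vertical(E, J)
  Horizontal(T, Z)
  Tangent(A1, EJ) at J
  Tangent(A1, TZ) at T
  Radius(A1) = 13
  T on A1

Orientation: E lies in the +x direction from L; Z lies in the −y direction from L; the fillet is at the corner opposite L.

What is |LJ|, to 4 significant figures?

61.41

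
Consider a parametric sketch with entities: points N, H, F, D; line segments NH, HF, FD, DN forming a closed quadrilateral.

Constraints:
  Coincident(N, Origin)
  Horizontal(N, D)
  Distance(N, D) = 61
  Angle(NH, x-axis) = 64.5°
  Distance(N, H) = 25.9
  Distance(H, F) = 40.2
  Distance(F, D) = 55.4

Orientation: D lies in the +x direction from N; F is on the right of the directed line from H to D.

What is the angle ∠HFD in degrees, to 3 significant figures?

68.2°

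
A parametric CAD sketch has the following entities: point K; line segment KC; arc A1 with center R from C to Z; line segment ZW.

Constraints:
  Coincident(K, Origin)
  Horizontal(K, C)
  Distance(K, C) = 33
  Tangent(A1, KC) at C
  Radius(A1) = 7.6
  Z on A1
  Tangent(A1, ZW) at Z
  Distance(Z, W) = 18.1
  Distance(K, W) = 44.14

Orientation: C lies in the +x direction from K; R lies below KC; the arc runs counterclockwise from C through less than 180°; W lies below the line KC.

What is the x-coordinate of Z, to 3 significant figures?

26.3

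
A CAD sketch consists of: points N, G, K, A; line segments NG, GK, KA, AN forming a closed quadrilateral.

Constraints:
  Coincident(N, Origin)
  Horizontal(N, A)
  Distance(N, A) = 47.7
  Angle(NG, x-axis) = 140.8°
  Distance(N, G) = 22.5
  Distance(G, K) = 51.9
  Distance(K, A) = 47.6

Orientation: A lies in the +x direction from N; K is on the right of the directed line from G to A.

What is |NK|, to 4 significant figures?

31.36

Checks: |GK| = 51.90 ✓; |KA| = 47.60 ✓.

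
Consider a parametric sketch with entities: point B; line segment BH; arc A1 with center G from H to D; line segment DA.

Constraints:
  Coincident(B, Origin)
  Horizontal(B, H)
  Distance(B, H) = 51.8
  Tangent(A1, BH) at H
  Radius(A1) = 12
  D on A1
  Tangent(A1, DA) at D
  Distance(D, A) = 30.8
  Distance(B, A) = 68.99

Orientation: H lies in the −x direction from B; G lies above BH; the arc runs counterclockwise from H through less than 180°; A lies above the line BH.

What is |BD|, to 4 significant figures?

43.90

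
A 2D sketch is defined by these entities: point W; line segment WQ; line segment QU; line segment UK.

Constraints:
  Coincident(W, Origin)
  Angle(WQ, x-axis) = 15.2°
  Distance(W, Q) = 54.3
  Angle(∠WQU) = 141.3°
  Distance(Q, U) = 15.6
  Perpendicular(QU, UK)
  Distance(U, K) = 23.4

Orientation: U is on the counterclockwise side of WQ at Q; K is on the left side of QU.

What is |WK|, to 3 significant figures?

58.9

∠WQU = 141.3°, so QU runs at 15.2° + (180° − 141.3°) = 53.9° from the x-axis; with |QU| = 15.6, U = Q + 15.6·(cos 53.9°, sin 53.9°) = (61.6, 26.8). QU ⟂ UK; with |UK| = 23.4 on the left of QU, K = U + 23.4·(-0.808, 0.589) = (42.7, 40.6). Then |WK| = |K − W| = 58.9.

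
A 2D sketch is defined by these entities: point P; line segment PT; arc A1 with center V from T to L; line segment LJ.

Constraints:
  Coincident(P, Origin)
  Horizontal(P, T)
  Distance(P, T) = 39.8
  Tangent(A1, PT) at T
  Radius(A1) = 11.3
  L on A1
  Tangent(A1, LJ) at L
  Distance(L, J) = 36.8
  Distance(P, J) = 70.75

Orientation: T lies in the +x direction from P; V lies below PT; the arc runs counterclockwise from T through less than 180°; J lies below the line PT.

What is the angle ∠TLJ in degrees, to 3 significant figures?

117°

Checks: |VL| = 11.30 ✓; ∠(VL, LJ) = 90.00° ✓; |LJ| = 36.80 ✓; |PJ| = 70.75 ✓.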